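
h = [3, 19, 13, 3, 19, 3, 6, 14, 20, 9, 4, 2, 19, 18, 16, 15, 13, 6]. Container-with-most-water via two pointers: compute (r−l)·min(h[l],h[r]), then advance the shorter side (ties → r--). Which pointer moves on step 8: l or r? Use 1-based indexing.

[1,18] min(3,6)*17=51 best=51 * → l++
[2,18] min(19,6)*16=96 best=96 * → r--
[2,17] min(19,13)*15=195 best=195 * → r--
[2,16] min(19,15)*14=210 best=210 * → r--
[2,15] min(19,16)*13=208 best=210 → r--
[2,14] min(19,18)*12=216 best=216 * → r--
[2,13] min(19,19)*11=209 best=216 → r--
[2,12] min(19,2)*10=20 best=216 → r--

r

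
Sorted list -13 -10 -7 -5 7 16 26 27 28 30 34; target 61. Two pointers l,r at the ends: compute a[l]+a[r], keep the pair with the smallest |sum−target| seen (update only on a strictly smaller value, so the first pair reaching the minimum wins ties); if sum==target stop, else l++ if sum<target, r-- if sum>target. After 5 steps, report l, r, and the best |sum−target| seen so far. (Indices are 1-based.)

l=6, r=11, best |Δ|=20

l=1 r=11: -13+34=21 d=40 *, l++
l=2 r=11: -10+34=24 d=37 *, l++
l=3 r=11: -7+34=27 d=34 *, l++
l=4 r=11: -5+34=29 d=32 *, l++
l=5 r=11: 7+34=41 d=20 *, l++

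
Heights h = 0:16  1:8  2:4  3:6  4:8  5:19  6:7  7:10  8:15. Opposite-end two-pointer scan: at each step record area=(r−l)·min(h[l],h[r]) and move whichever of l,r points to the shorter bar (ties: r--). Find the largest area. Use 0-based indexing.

max area = 120

l=0 r=8: min(16,15)*8=120 best=120 *, r--
l=0 r=7: min(16,10)*7=70 best=120, r--
l=0 r=6: min(16,7)*6=42 best=120, r--
l=0 r=5: min(16,19)*5=80 best=120, l++
l=1 r=5: min(8,19)*4=32 best=120, l++
l=2 r=5: min(4,19)*3=12 best=120, l++
l=3 r=5: min(6,19)*2=12 best=120, l++
l=4 r=5: min(8,19)*1=8 best=120, l++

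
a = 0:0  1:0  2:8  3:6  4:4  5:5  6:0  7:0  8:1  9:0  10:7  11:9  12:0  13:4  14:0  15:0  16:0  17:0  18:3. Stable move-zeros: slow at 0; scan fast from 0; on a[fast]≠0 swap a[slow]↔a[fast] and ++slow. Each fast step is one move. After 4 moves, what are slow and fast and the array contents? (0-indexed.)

slow=0 fast=0: a[fast]=0, fast++
slow=0 fast=1: a[fast]=0, fast++
slow=0 fast=2: a[fast]=8≠0 swap→a[0]=8, slow++,fast++
slow=1 fast=3: a[fast]=6≠0 swap→a[1]=6, slow++,fast++

slow=2, fast=4, a=[8, 6, 0, 0, 4, 5, 0, 0, 1, 0, 7, 9, 0, 4, 0, 0, 0, 0, 3]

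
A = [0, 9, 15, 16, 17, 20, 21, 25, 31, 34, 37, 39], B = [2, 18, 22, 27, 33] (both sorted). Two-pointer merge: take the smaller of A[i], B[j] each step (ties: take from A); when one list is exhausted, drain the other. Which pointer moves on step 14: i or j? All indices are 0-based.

i=0 j=0: A[i]=0<=B[j]=2 take 0, i++
i=1 j=0: A[i]=9>B[j]=2 take 2, j++
i=1 j=1: A[i]=9<=B[j]=18 take 9, i++
i=2 j=1: A[i]=15<=B[j]=18 take 15, i++
i=3 j=1: A[i]=16<=B[j]=18 take 16, i++
i=4 j=1: A[i]=17<=B[j]=18 take 17, i++
i=5 j=1: A[i]=20>B[j]=18 take 18, j++
i=5 j=2: A[i]=20<=B[j]=22 take 20, i++
i=6 j=2: A[i]=21<=B[j]=22 take 21, i++
i=7 j=2: A[i]=25>B[j]=22 take 22, j++
i=7 j=3: A[i]=25<=B[j]=27 take 25, i++
i=8 j=3: A[i]=31>B[j]=27 take 27, j++
i=8 j=4: A[i]=31<=B[j]=33 take 31, i++
i=9 j=4: A[i]=34>B[j]=33 take 33, j++

j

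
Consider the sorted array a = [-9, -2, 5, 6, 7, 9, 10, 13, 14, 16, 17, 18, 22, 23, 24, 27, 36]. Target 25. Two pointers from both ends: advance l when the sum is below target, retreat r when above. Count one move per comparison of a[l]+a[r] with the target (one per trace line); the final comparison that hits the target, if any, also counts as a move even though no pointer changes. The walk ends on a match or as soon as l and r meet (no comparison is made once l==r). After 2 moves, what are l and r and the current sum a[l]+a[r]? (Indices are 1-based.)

l=1 r=17: -9+36=27 >25, r--
l=1 r=16: -9+27=18 <25, l++

l=2, r=16, sum=25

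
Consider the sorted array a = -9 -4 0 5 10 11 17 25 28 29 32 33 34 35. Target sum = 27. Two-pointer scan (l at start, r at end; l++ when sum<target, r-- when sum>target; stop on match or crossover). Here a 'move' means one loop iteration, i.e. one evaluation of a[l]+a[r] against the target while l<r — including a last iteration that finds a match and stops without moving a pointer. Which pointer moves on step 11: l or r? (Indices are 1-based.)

l

[1,14] -9+35=26 <27 → l++
[2,14] -4+35=31 >27 → r--
[2,13] -4+34=30 >27 → r--
[2,12] -4+33=29 >27 → r--
[2,11] -4+32=28 >27 → r--
[2,10] -4+29=25 <27 → l++
[3,10] 0+29=29 >27 → r--
[3,9] 0+28=28 >27 → r--
[3,8] 0+25=25 <27 → l++
[4,8] 5+25=30 >27 → r--
[4,7] 5+17=22 <27 → l++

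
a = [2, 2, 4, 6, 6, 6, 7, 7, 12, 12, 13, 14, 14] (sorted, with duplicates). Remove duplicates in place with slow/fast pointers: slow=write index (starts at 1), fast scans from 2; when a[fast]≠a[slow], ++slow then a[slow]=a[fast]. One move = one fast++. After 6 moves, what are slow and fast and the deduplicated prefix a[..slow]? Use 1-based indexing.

(s=1,f=2) a[fast]=2=a[slow] dup → fast++
(s=1,f=3) a[fast]=4≠a[slow]=2 write a[2]=4 → slow++,fast++
(s=2,f=4) a[fast]=6≠a[slow]=4 write a[3]=6 → slow++,fast++
(s=3,f=5) a[fast]=6=a[slow] dup → fast++
(s=3,f=6) a[fast]=6=a[slow] dup → fast++
(s=3,f=7) a[fast]=7≠a[slow]=6 write a[4]=7 → slow++,fast++

slow=4, fast=8, prefix=[2, 4, 6, 7]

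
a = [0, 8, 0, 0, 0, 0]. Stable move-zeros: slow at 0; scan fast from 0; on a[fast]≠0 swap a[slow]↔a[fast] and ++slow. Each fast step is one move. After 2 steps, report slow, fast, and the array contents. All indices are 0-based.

slow=1, fast=2, a=[8, 0, 0, 0, 0, 0]

slow=0 fast=0: a[fast]=0, fast++
slow=0 fast=1: a[fast]=8≠0 swap→a[0]=8, slow++,fast++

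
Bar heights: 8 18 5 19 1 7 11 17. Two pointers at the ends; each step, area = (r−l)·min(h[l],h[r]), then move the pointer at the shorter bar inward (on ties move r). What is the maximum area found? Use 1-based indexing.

max area = 102

[1,8] min(8,17)*7=56 best=56 * → l++
[2,8] min(18,17)*6=102 best=102 * → r--
[2,7] min(18,11)*5=55 best=102 → r--
[2,6] min(18,7)*4=28 best=102 → r--
[2,5] min(18,1)*3=3 best=102 → r--
[2,4] min(18,19)*2=36 best=102 → l++
[3,4] min(5,19)*1=5 best=102 → l++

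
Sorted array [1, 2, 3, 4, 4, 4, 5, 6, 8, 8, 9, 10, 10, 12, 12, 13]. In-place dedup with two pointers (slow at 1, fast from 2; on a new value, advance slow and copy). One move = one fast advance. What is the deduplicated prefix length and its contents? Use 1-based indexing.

(s=1,f=2) a[fast]=2≠a[slow]=1 write a[2]=2 → slow++,fast++
(s=2,f=3) a[fast]=3≠a[slow]=2 write a[3]=3 → slow++,fast++
(s=3,f=4) a[fast]=4≠a[slow]=3 write a[4]=4 → slow++,fast++
(s=4,f=5) a[fast]=4=a[slow] dup → fast++
(s=4,f=6) a[fast]=4=a[slow] dup → fast++
(s=4,f=7) a[fast]=5≠a[slow]=4 write a[5]=5 → slow++,fast++
(s=5,f=8) a[fast]=6≠a[slow]=5 write a[6]=6 → slow++,fast++
(s=6,f=9) a[fast]=8≠a[slow]=6 write a[7]=8 → slow++,fast++
(s=7,f=10) a[fast]=8=a[slow] dup → fast++
(s=7,f=11) a[fast]=9≠a[slow]=8 write a[8]=9 → slow++,fast++
(s=8,f=12) a[fast]=10≠a[slow]=9 write a[9]=10 → slow++,fast++
(s=9,f=13) a[fast]=10=a[slow] dup → fast++
(s=9,f=14) a[fast]=12≠a[slow]=10 write a[10]=12 → slow++,fast++
(s=10,f=15) a[fast]=12=a[slow] dup → fast++
(s=10,f=16) a[fast]=13≠a[slow]=12 write a[11]=13 → slow++,fast++

length 11; prefix = [1, 2, 3, 4, 5, 6, 8, 9, 10, 12, 13]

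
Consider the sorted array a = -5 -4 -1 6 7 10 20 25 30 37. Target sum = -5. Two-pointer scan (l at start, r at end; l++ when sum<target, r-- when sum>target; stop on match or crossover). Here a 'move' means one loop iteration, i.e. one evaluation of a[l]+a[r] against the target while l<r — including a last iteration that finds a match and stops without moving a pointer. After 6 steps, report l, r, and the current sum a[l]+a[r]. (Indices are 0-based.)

l=0, r=3, sum=1

[0,9] -5+37=32 >-5 → r--
[0,8] -5+30=25 >-5 → r--
[0,7] -5+25=20 >-5 → r--
[0,6] -5+20=15 >-5 → r--
[0,5] -5+10=5 >-5 → r--
[0,4] -5+7=2 >-5 → r--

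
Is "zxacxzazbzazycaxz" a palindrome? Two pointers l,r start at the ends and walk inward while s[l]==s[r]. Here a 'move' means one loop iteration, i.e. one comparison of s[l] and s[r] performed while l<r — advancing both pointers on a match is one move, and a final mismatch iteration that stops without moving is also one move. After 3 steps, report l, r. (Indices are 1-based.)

l=1 r=17: 'z'=='z', l++,r--
l=2 r=16: 'x'=='x', l++,r--
l=3 r=15: 'a'=='a', l++,r--

l=4, r=14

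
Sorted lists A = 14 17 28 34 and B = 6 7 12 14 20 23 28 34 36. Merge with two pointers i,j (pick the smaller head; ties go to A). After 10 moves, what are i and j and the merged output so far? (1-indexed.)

i=4, j=8, merged so far=[6, 7, 12, 14, 14, 17, 20, 23, 28, 28]

i=1 j=1: A[i]=14>B[j]=6 take 6, j++
i=1 j=2: A[i]=14>B[j]=7 take 7, j++
i=1 j=3: A[i]=14>B[j]=12 take 12, j++
i=1 j=4: A[i]=14<=B[j]=14 take 14, i++
i=2 j=4: A[i]=17>B[j]=14 take 14, j++
i=2 j=5: A[i]=17<=B[j]=20 take 17, i++
i=3 j=5: A[i]=28>B[j]=20 take 20, j++
i=3 j=6: A[i]=28>B[j]=23 take 23, j++
i=3 j=7: A[i]=28<=B[j]=28 take 28, i++
i=4 j=7: A[i]=34>B[j]=28 take 28, j++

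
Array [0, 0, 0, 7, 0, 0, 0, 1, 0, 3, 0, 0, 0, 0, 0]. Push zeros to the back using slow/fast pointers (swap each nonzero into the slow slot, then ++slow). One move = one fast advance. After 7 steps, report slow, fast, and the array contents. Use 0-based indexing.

(s=0,f=0) a[fast]=0 → fast++
(s=0,f=1) a[fast]=0 → fast++
(s=0,f=2) a[fast]=0 → fast++
(s=0,f=3) a[fast]=7≠0 swap→a[0]=7 → slow++,fast++
(s=1,f=4) a[fast]=0 → fast++
(s=1,f=5) a[fast]=0 → fast++
(s=1,f=6) a[fast]=0 → fast++

slow=1, fast=7, a=[7, 0, 0, 0, 0, 0, 0, 1, 0, 3, 0, 0, 0, 0, 0]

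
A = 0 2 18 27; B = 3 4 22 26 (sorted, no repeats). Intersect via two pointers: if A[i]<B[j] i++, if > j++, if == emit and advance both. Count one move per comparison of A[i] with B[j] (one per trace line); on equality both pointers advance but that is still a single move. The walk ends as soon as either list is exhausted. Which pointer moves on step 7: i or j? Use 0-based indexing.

i=0 j=0: 0<3, i++
i=1 j=0: 2<3, i++
i=2 j=0: 18>3, j++
i=2 j=1: 18>4, j++
i=2 j=2: 18<22, i++
i=3 j=2: 27>22, j++
i=3 j=3: 27>26, j++

j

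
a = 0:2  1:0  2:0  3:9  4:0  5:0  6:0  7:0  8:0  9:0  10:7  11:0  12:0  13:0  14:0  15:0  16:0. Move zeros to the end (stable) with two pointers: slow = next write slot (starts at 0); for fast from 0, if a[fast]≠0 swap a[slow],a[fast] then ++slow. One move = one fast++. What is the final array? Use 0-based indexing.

[2, 9, 7, 0, 0, 0, 0, 0, 0, 0, 0, 0, 0, 0, 0, 0, 0]

slow=0 fast=0: a[fast]=2≠0 swap→a[0]=2, slow++,fast++
slow=1 fast=1: a[fast]=0, fast++
slow=1 fast=2: a[fast]=0, fast++
slow=1 fast=3: a[fast]=9≠0 swap→a[1]=9, slow++,fast++
slow=2 fast=4: a[fast]=0, fast++
slow=2 fast=5: a[fast]=0, fast++
slow=2 fast=6: a[fast]=0, fast++
slow=2 fast=7: a[fast]=0, fast++
slow=2 fast=8: a[fast]=0, fast++
slow=2 fast=9: a[fast]=0, fast++
slow=2 fast=10: a[fast]=7≠0 swap→a[2]=7, slow++,fast++
slow=3 fast=11: a[fast]=0, fast++
slow=3 fast=12: a[fast]=0, fast++
slow=3 fast=13: a[fast]=0, fast++
slow=3 fast=14: a[fast]=0, fast++
slow=3 fast=15: a[fast]=0, fast++
slow=3 fast=16: a[fast]=0, fast++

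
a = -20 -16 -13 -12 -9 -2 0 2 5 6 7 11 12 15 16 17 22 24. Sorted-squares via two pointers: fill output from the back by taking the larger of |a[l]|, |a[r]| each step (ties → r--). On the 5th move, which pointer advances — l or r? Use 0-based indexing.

r

l=0 r=17: |-20|<=|24| out[17]=576, r--
l=0 r=16: |-20|<=|22| out[16]=484, r--
l=0 r=15: |-20|>|17| out[15]=400, l++
l=1 r=15: |-16|<=|17| out[14]=289, r--
l=1 r=14: |-16|<=|16| out[13]=256, r--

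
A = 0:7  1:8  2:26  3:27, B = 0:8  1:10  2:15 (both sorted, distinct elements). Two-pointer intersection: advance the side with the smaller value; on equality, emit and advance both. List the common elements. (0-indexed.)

intersection = [8]

[i=0,j=0] 7<8 → i++
[i=1,j=0] 8==8 emit → i++,j++
[i=2,j=1] 26>10 → j++
[i=2,j=2] 26>15 → j++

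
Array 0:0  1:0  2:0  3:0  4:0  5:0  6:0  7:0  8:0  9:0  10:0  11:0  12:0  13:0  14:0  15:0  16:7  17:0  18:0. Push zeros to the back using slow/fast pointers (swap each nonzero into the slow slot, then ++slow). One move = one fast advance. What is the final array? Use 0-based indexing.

(s=0,f=0) a[fast]=0 → fast++
(s=0,f=1) a[fast]=0 → fast++
(s=0,f=2) a[fast]=0 → fast++
(s=0,f=3) a[fast]=0 → fast++
(s=0,f=4) a[fast]=0 → fast++
(s=0,f=5) a[fast]=0 → fast++
(s=0,f=6) a[fast]=0 → fast++
(s=0,f=7) a[fast]=0 → fast++
(s=0,f=8) a[fast]=0 → fast++
(s=0,f=9) a[fast]=0 → fast++
(s=0,f=10) a[fast]=0 → fast++
(s=0,f=11) a[fast]=0 → fast++
(s=0,f=12) a[fast]=0 → fast++
(s=0,f=13) a[fast]=0 → fast++
(s=0,f=14) a[fast]=0 → fast++
(s=0,f=15) a[fast]=0 → fast++
(s=0,f=16) a[fast]=7≠0 swap→a[0]=7 → slow++,fast++
(s=1,f=17) a[fast]=0 → fast++
(s=1,f=18) a[fast]=0 → fast++

[7, 0, 0, 0, 0, 0, 0, 0, 0, 0, 0, 0, 0, 0, 0, 0, 0, 0, 0]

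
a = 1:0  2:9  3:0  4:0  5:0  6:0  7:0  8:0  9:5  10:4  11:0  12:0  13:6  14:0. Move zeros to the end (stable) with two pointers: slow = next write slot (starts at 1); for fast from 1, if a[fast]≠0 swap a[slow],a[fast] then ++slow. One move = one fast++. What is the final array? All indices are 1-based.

slow=1 fast=1: a[fast]=0, fast++
slow=1 fast=2: a[fast]=9≠0 swap→a[1]=9, slow++,fast++
slow=2 fast=3: a[fast]=0, fast++
slow=2 fast=4: a[fast]=0, fast++
slow=2 fast=5: a[fast]=0, fast++
slow=2 fast=6: a[fast]=0, fast++
slow=2 fast=7: a[fast]=0, fast++
slow=2 fast=8: a[fast]=0, fast++
slow=2 fast=9: a[fast]=5≠0 swap→a[2]=5, slow++,fast++
slow=3 fast=10: a[fast]=4≠0 swap→a[3]=4, slow++,fast++
slow=4 fast=11: a[fast]=0, fast++
slow=4 fast=12: a[fast]=0, fast++
slow=4 fast=13: a[fast]=6≠0 swap→a[4]=6, slow++,fast++
slow=5 fast=14: a[fast]=0, fast++

[9, 5, 4, 6, 0, 0, 0, 0, 0, 0, 0, 0, 0, 0]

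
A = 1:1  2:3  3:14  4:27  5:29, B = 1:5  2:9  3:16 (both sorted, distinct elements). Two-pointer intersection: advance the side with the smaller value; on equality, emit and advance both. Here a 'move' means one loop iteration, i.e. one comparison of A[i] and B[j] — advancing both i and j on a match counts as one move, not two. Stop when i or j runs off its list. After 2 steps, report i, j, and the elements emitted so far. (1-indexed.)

i=3, j=1, emitted=[]

[i=1,j=1] 1<5 → i++
[i=2,j=1] 3<5 → i++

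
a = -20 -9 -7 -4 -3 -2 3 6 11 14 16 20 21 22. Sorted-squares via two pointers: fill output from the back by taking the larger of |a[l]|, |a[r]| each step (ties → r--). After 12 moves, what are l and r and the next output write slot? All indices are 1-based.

l=1 r=14: |-20|<=|22| out[14]=484, r--
l=1 r=13: |-20|<=|21| out[13]=441, r--
l=1 r=12: |-20|<=|20| out[12]=400, r--
l=1 r=11: |-20|>|16| out[11]=400, l++
l=2 r=11: |-9|<=|16| out[10]=256, r--
l=2 r=10: |-9|<=|14| out[9]=196, r--
l=2 r=9: |-9|<=|11| out[8]=121, r--
l=2 r=8: |-9|>|6| out[7]=81, l++
l=3 r=8: |-7|>|6| out[6]=49, l++
l=4 r=8: |-4|<=|6| out[5]=36, r--
l=4 r=7: |-4|>|3| out[4]=16, l++
l=5 r=7: |-3|<=|3| out[3]=9, r--

l=5, r=6, next write slot=2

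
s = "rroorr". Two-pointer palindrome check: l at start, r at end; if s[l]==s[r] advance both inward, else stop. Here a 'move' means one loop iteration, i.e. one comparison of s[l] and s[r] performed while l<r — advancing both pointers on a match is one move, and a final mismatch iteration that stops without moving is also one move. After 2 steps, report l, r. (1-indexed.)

l=3, r=4

l=1 r=6: 'r'=='r', l++,r--
l=2 r=5: 'r'=='r', l++,r--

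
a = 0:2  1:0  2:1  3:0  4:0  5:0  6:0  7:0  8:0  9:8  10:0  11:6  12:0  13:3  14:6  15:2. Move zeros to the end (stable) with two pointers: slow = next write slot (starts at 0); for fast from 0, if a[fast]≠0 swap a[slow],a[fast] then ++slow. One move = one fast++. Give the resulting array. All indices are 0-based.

[2, 1, 8, 6, 3, 6, 2, 0, 0, 0, 0, 0, 0, 0, 0, 0]

(s=0,f=0) a[fast]=2≠0 swap→a[0]=2 → slow++,fast++
(s=1,f=1) a[fast]=0 → fast++
(s=1,f=2) a[fast]=1≠0 swap→a[1]=1 → slow++,fast++
(s=2,f=3) a[fast]=0 → fast++
(s=2,f=4) a[fast]=0 → fast++
(s=2,f=5) a[fast]=0 → fast++
(s=2,f=6) a[fast]=0 → fast++
(s=2,f=7) a[fast]=0 → fast++
(s=2,f=8) a[fast]=0 → fast++
(s=2,f=9) a[fast]=8≠0 swap→a[2]=8 → slow++,fast++
(s=3,f=10) a[fast]=0 → fast++
(s=3,f=11) a[fast]=6≠0 swap→a[3]=6 → slow++,fast++
(s=4,f=12) a[fast]=0 → fast++
(s=4,f=13) a[fast]=3≠0 swap→a[4]=3 → slow++,fast++
(s=5,f=14) a[fast]=6≠0 swap→a[5]=6 → slow++,fast++
(s=6,f=15) a[fast]=2≠0 swap→a[6]=2 → slow++,fast++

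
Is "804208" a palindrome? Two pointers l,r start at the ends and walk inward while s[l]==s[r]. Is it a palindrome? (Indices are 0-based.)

[0,5] '8'=='8' → l++,r--
[1,4] '0'=='0' → l++,r--
[2,3] '4'!='2' → stop

not a palindrome (mismatch at 2,3)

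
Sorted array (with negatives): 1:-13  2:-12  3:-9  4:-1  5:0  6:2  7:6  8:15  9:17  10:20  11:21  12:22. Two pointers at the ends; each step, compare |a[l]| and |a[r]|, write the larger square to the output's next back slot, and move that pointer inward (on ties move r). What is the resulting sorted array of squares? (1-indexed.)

[0, 1, 4, 36, 81, 144, 169, 225, 289, 400, 441, 484]

[1,12] |-13|<=|22| out[12]=484 → r--
[1,11] |-13|<=|21| out[11]=441 → r--
[1,10] |-13|<=|20| out[10]=400 → r--
[1,9] |-13|<=|17| out[9]=289 → r--
[1,8] |-13|<=|15| out[8]=225 → r--
[1,7] |-13|>|6| out[7]=169 → l++
[2,7] |-12|>|6| out[6]=144 → l++
[3,7] |-9|>|6| out[5]=81 → l++
[4,7] |-1|<=|6| out[4]=36 → r--
[4,6] |-1|<=|2| out[3]=4 → r--
[4,5] |-1|>|0| out[2]=1 → l++
[5,5] |0|<=|0| out[1]=0 → r--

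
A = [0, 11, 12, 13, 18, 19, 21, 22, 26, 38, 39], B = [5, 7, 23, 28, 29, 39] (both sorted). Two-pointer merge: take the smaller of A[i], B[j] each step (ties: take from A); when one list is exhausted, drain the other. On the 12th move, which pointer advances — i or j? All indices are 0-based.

i

i=0 j=0: A[i]=0<=B[j]=5 take 0, i++
i=1 j=0: A[i]=11>B[j]=5 take 5, j++
i=1 j=1: A[i]=11>B[j]=7 take 7, j++
i=1 j=2: A[i]=11<=B[j]=23 take 11, i++
i=2 j=2: A[i]=12<=B[j]=23 take 12, i++
i=3 j=2: A[i]=13<=B[j]=23 take 13, i++
i=4 j=2: A[i]=18<=B[j]=23 take 18, i++
i=5 j=2: A[i]=19<=B[j]=23 take 19, i++
i=6 j=2: A[i]=21<=B[j]=23 take 21, i++
i=7 j=2: A[i]=22<=B[j]=23 take 22, i++
i=8 j=2: A[i]=26>B[j]=23 take 23, j++
i=8 j=3: A[i]=26<=B[j]=28 take 26, i++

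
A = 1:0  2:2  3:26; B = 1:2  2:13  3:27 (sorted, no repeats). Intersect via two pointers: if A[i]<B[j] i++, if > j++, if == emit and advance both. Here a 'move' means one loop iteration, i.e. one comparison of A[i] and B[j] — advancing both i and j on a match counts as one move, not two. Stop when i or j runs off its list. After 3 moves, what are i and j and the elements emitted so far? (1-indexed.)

[i=1,j=1] 0<2 → i++
[i=2,j=1] 2==2 emit → i++,j++
[i=3,j=2] 26>13 → j++

i=3, j=3, emitted=[2]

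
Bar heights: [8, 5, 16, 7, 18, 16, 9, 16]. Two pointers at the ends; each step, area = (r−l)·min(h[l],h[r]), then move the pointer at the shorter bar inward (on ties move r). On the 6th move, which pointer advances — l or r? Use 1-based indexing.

l

[1,8] min(8,16)*7=56 best=56 * → l++
[2,8] min(5,16)*6=30 best=56 → l++
[3,8] min(16,16)*5=80 best=80 * → r--
[3,7] min(16,9)*4=36 best=80 → r--
[3,6] min(16,16)*3=48 best=80 → r--
[3,5] min(16,18)*2=32 best=80 → l++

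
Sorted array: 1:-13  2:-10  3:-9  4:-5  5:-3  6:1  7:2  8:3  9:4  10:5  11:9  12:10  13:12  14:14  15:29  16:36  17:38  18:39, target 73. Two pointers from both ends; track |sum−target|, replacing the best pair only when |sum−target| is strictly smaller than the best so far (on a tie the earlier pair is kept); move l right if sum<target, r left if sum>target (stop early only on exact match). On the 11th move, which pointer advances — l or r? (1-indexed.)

l=1 r=18: -13+39=26 d=47 *, l++
l=2 r=18: -10+39=29 d=44 *, l++
l=3 r=18: -9+39=30 d=43 *, l++
l=4 r=18: -5+39=34 d=39 *, l++
l=5 r=18: -3+39=36 d=37 *, l++
l=6 r=18: 1+39=40 d=33 *, l++
l=7 r=18: 2+39=41 d=32 *, l++
l=8 r=18: 3+39=42 d=31 *, l++
l=9 r=18: 4+39=43 d=30 *, l++
l=10 r=18: 5+39=44 d=29 *, l++
l=11 r=18: 9+39=48 d=25 *, l++

l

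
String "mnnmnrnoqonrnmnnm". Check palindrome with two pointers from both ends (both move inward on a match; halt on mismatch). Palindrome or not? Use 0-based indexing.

[0,16] 'm'=='m' → l++,r--
[1,15] 'n'=='n' → l++,r--
[2,14] 'n'=='n' → l++,r--
[3,13] 'm'=='m' → l++,r--
[4,12] 'n'=='n' → l++,r--
[5,11] 'r'=='r' → l++,r--
[6,10] 'n'=='n' → l++,r--
[7,9] 'o'=='o' → l++,r--

palindrome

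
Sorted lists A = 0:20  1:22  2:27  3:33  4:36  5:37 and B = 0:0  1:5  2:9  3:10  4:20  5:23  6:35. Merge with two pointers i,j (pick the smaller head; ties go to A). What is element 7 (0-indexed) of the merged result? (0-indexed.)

merged[7] = 23

i=0 j=0: A[i]=20>B[j]=0 take 0, j++
i=0 j=1: A[i]=20>B[j]=5 take 5, j++
i=0 j=2: A[i]=20>B[j]=9 take 9, j++
i=0 j=3: A[i]=20>B[j]=10 take 10, j++
i=0 j=4: A[i]=20<=B[j]=20 take 20, i++
i=1 j=4: A[i]=22>B[j]=20 take 20, j++
i=1 j=5: A[i]=22<=B[j]=23 take 22, i++
i=2 j=5: A[i]=27>B[j]=23 take 23, j++
i=2 j=6: A[i]=27<=B[j]=35 take 27, i++
i=3 j=6: A[i]=33<=B[j]=35 take 33, i++
i=4 j=6: A[i]=36>B[j]=35 take 35, j++
i=4 j=7: B done, take A[i]=36, i++
i=5 j=7: B done, take A[i]=37, i++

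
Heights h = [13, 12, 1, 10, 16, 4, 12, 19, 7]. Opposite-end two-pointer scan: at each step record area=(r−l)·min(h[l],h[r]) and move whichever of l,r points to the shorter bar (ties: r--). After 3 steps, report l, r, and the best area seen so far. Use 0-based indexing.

l=2, r=7, best area=91

[0,8] min(13,7)*8=56 best=56 * → r--
[0,7] min(13,19)*7=91 best=91 * → l++
[1,7] min(12,19)*6=72 best=91 → l++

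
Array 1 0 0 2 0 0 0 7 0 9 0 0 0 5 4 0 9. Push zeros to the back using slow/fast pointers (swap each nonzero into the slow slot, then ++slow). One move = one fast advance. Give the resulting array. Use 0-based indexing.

(s=0,f=0) a[fast]=1≠0 swap→a[0]=1 → slow++,fast++
(s=1,f=1) a[fast]=0 → fast++
(s=1,f=2) a[fast]=0 → fast++
(s=1,f=3) a[fast]=2≠0 swap→a[1]=2 → slow++,fast++
(s=2,f=4) a[fast]=0 → fast++
(s=2,f=5) a[fast]=0 → fast++
(s=2,f=6) a[fast]=0 → fast++
(s=2,f=7) a[fast]=7≠0 swap→a[2]=7 → slow++,fast++
(s=3,f=8) a[fast]=0 → fast++
(s=3,f=9) a[fast]=9≠0 swap→a[3]=9 → slow++,fast++
(s=4,f=10) a[fast]=0 → fast++
(s=4,f=11) a[fast]=0 → fast++
(s=4,f=12) a[fast]=0 → fast++
(s=4,f=13) a[fast]=5≠0 swap→a[4]=5 → slow++,fast++
(s=5,f=14) a[fast]=4≠0 swap→a[5]=4 → slow++,fast++
(s=6,f=15) a[fast]=0 → fast++
(s=6,f=16) a[fast]=9≠0 swap→a[6]=9 → slow++,fast++

[1, 2, 7, 9, 5, 4, 9, 0, 0, 0, 0, 0, 0, 0, 0, 0, 0]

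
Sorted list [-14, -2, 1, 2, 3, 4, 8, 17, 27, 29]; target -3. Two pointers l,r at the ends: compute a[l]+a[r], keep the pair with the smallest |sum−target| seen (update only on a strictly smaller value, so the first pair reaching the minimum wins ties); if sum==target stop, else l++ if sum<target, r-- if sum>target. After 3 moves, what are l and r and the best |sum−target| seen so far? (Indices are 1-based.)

[1,10] -14+29=15 d=18 * → r--
[1,9] -14+27=13 d=16 * → r--
[1,8] -14+17=3 d=6 * → r--

l=1, r=7, best |Δ|=6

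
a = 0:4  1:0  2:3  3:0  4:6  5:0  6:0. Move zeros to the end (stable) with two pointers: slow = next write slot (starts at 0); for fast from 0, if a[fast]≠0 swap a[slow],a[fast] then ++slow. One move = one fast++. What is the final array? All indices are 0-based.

[4, 3, 6, 0, 0, 0, 0]

slow=0 fast=0: a[fast]=4≠0 swap→a[0]=4, slow++,fast++
slow=1 fast=1: a[fast]=0, fast++
slow=1 fast=2: a[fast]=3≠0 swap→a[1]=3, slow++,fast++
slow=2 fast=3: a[fast]=0, fast++
slow=2 fast=4: a[fast]=6≠0 swap→a[2]=6, slow++,fast++
slow=3 fast=5: a[fast]=0, fast++
slow=3 fast=6: a[fast]=0, fast++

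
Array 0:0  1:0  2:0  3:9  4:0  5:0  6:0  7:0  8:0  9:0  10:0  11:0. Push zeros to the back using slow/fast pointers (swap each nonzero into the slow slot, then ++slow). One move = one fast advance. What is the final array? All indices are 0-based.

(s=0,f=0) a[fast]=0 → fast++
(s=0,f=1) a[fast]=0 → fast++
(s=0,f=2) a[fast]=0 → fast++
(s=0,f=3) a[fast]=9≠0 swap→a[0]=9 → slow++,fast++
(s=1,f=4) a[fast]=0 → fast++
(s=1,f=5) a[fast]=0 → fast++
(s=1,f=6) a[fast]=0 → fast++
(s=1,f=7) a[fast]=0 → fast++
(s=1,f=8) a[fast]=0 → fast++
(s=1,f=9) a[fast]=0 → fast++
(s=1,f=10) a[fast]=0 → fast++
(s=1,f=11) a[fast]=0 → fast++

[9, 0, 0, 0, 0, 0, 0, 0, 0, 0, 0, 0]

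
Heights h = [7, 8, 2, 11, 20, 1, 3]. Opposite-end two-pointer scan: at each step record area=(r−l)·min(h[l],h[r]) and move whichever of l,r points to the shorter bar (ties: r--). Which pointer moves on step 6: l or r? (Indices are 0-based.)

l

[0,6] min(7,3)*6=18 best=18 * → r--
[0,5] min(7,1)*5=5 best=18 → r--
[0,4] min(7,20)*4=28 best=28 * → l++
[1,4] min(8,20)*3=24 best=28 → l++
[2,4] min(2,20)*2=4 best=28 → l++
[3,4] min(11,20)*1=11 best=28 → l++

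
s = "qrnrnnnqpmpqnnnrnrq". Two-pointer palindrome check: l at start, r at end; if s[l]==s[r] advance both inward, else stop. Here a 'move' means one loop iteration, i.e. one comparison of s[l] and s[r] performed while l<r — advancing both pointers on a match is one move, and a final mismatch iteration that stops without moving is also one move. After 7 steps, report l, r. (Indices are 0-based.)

[0,18] 'q'=='q' → l++,r--
[1,17] 'r'=='r' → l++,r--
[2,16] 'n'=='n' → l++,r--
[3,15] 'r'=='r' → l++,r--
[4,14] 'n'=='n' → l++,r--
[5,13] 'n'=='n' → l++,r--
[6,12] 'n'=='n' → l++,r--

l=7, r=11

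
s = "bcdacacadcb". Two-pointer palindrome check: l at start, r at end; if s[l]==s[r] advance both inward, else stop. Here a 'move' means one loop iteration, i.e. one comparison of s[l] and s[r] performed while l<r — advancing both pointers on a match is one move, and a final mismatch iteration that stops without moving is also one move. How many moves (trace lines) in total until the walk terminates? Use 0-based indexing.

5 moves

[0,10] 'b'=='b' → l++,r--
[1,9] 'c'=='c' → l++,r--
[2,8] 'd'=='d' → l++,r--
[3,7] 'a'=='a' → l++,r--
[4,6] 'c'=='c' → l++,r--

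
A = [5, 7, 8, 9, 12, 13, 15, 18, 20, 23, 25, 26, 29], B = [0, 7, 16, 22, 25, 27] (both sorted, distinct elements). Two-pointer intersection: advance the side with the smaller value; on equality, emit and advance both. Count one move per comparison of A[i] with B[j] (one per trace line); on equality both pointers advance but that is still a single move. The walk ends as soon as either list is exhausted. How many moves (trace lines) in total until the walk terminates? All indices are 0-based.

i=0 j=0: 5>0, j++
i=0 j=1: 5<7, i++
i=1 j=1: 7==7 emit, i++,j++
i=2 j=2: 8<16, i++
i=3 j=2: 9<16, i++
i=4 j=2: 12<16, i++
i=5 j=2: 13<16, i++
i=6 j=2: 15<16, i++
i=7 j=2: 18>16, j++
i=7 j=3: 18<22, i++
i=8 j=3: 20<22, i++
i=9 j=3: 23>22, j++
i=9 j=4: 23<25, i++
i=10 j=4: 25==25 emit, i++,j++
i=11 j=5: 26<27, i++
i=12 j=5: 29>27, j++

16 moves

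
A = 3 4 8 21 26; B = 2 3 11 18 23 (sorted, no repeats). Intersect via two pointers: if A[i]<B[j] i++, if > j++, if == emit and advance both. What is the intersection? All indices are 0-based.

[i=0,j=0] 3>2 → j++
[i=0,j=1] 3==3 emit → i++,j++
[i=1,j=2] 4<11 → i++
[i=2,j=2] 8<11 → i++
[i=3,j=2] 21>11 → j++
[i=3,j=3] 21>18 → j++
[i=3,j=4] 21<23 → i++
[i=4,j=4] 26>23 → j++

intersection = [3]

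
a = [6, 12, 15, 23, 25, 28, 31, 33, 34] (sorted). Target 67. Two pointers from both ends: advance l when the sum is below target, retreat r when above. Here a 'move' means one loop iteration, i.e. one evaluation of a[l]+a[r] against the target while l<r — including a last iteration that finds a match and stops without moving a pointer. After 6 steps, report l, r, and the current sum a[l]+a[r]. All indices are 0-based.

[0,8] 6+34=40 <67 → l++
[1,8] 12+34=46 <67 → l++
[2,8] 15+34=49 <67 → l++
[3,8] 23+34=57 <67 → l++
[4,8] 25+34=59 <67 → l++
[5,8] 28+34=62 <67 → l++

l=6, r=8, sum=65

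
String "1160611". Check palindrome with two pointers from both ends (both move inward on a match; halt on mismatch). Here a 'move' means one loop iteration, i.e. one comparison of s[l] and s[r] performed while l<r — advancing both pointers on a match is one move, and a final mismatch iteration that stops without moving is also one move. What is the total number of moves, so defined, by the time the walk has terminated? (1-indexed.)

[1,7] '1'=='1' → l++,r--
[2,6] '1'=='1' → l++,r--
[3,5] '6'=='6' → l++,r--

3 moves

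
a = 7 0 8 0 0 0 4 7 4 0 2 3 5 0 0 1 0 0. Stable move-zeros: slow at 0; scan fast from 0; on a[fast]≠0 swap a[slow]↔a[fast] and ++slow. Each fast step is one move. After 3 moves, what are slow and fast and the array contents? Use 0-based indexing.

slow=0 fast=0: a[fast]=7≠0 swap→a[0]=7, slow++,fast++
slow=1 fast=1: a[fast]=0, fast++
slow=1 fast=2: a[fast]=8≠0 swap→a[1]=8, slow++,fast++

slow=2, fast=3, a=[7, 8, 0, 0, 0, 0, 4, 7, 4, 0, 2, 3, 5, 0, 0, 1, 0, 0]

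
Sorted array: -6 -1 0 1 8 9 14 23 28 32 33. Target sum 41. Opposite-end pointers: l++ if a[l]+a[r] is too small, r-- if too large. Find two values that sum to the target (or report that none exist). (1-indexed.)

(8, 33)

[1,11] -6+33=27 <41 → l++
[2,11] -1+33=32 <41 → l++
[3,11] 0+33=33 <41 → l++
[4,11] 1+33=34 <41 → l++
[5,11] 8+33=41 → found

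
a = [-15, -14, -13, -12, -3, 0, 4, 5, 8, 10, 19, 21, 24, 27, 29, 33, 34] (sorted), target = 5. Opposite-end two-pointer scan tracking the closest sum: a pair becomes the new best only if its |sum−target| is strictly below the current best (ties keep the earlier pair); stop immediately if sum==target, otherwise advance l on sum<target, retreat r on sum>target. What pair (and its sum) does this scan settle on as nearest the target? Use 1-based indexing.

pair (-14, 19) with sum 5 (|Δ|=0)

l=1 r=17: -15+34=19 d=14 *, r--
l=1 r=16: -15+33=18 d=13 *, r--
l=1 r=15: -15+29=14 d=9 *, r--
l=1 r=14: -15+27=12 d=7 *, r--
l=1 r=13: -15+24=9 d=4 *, r--
l=1 r=12: -15+21=6 d=1 *, r--
l=1 r=11: -15+19=4 d=1, l++
l=2 r=11: -14+19=5 d=0 *, stop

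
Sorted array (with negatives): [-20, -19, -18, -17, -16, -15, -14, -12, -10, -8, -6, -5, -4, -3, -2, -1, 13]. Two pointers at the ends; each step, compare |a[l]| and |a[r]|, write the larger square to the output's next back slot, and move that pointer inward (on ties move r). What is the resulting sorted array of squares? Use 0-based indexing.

[0,16] |-20|>|13| out[16]=400 → l++
[1,16] |-19|>|13| out[15]=361 → l++
[2,16] |-18|>|13| out[14]=324 → l++
[3,16] |-17|>|13| out[13]=289 → l++
[4,16] |-16|>|13| out[12]=256 → l++
[5,16] |-15|>|13| out[11]=225 → l++
[6,16] |-14|>|13| out[10]=196 → l++
[7,16] |-12|<=|13| out[9]=169 → r--
[7,15] |-12|>|-1| out[8]=144 → l++
[8,15] |-10|>|-1| out[7]=100 → l++
[9,15] |-8|>|-1| out[6]=64 → l++
[10,15] |-6|>|-1| out[5]=36 → l++
[11,15] |-5|>|-1| out[4]=25 → l++
[12,15] |-4|>|-1| out[3]=16 → l++
[13,15] |-3|>|-1| out[2]=9 → l++
[14,15] |-2|>|-1| out[1]=4 → l++
[15,15] |-1|<=|-1| out[0]=1 → r--

[1, 4, 9, 16, 25, 36, 64, 100, 144, 169, 196, 225, 256, 289, 324, 361, 400]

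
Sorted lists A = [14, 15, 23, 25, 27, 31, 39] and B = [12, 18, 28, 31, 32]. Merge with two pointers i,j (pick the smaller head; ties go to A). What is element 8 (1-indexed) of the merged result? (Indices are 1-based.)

merged[8] = 28

[i=1,j=1] A[i]=14>B[j]=12 take 12 → j++
[i=1,j=2] A[i]=14<=B[j]=18 take 14 → i++
[i=2,j=2] A[i]=15<=B[j]=18 take 15 → i++
[i=3,j=2] A[i]=23>B[j]=18 take 18 → j++
[i=3,j=3] A[i]=23<=B[j]=28 take 23 → i++
[i=4,j=3] A[i]=25<=B[j]=28 take 25 → i++
[i=5,j=3] A[i]=27<=B[j]=28 take 27 → i++
[i=6,j=3] A[i]=31>B[j]=28 take 28 → j++
[i=6,j=4] A[i]=31<=B[j]=31 take 31 → i++
[i=7,j=4] A[i]=39>B[j]=31 take 31 → j++
[i=7,j=5] A[i]=39>B[j]=32 take 32 → j++
[i=7,j=6] B done, take A[i]=39 → i++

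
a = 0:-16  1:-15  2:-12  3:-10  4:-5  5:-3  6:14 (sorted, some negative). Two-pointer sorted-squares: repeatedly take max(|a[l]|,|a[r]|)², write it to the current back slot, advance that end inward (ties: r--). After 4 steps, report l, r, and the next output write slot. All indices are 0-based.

l=0 r=6: |-16|>|14| out[6]=256, l++
l=1 r=6: |-15|>|14| out[5]=225, l++
l=2 r=6: |-12|<=|14| out[4]=196, r--
l=2 r=5: |-12|>|-3| out[3]=144, l++

l=3, r=5, next write slot=2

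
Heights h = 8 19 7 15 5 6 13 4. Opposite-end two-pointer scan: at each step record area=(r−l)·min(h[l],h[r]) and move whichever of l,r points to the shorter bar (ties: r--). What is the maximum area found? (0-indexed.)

max area = 65

l=0 r=7: min(8,4)*7=28 best=28 *, r--
l=0 r=6: min(8,13)*6=48 best=48 *, l++
l=1 r=6: min(19,13)*5=65 best=65 *, r--
l=1 r=5: min(19,6)*4=24 best=65, r--
l=1 r=4: min(19,5)*3=15 best=65, r--
l=1 r=3: min(19,15)*2=30 best=65, r--
l=1 r=2: min(19,7)*1=7 best=65, r--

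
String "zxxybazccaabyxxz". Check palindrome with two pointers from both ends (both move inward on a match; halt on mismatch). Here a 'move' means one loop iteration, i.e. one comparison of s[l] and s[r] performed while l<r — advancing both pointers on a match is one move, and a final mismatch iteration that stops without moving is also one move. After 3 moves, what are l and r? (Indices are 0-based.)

l=3, r=12

l=0 r=15: 'z'=='z', l++,r--
l=1 r=14: 'x'=='x', l++,r--
l=2 r=13: 'x'=='x', l++,r--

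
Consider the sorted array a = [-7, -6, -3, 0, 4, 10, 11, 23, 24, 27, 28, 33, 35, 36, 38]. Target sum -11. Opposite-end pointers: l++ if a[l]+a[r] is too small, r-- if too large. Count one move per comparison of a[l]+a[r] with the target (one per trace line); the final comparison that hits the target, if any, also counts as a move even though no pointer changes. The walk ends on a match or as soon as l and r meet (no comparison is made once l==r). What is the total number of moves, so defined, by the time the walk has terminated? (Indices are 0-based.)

l=0 r=14: -7+38=31 >-11, r--
l=0 r=13: -7+36=29 >-11, r--
l=0 r=12: -7+35=28 >-11, r--
l=0 r=11: -7+33=26 >-11, r--
l=0 r=10: -7+28=21 >-11, r--
l=0 r=9: -7+27=20 >-11, r--
l=0 r=8: -7+24=17 >-11, r--
l=0 r=7: -7+23=16 >-11, r--
l=0 r=6: -7+11=4 >-11, r--
l=0 r=5: -7+10=3 >-11, r--
l=0 r=4: -7+4=-3 >-11, r--
l=0 r=3: -7+0=-7 >-11, r--
l=0 r=2: -7+-3=-10 >-11, r--
l=0 r=1: -7+-6=-13 <-11, l++

14 moves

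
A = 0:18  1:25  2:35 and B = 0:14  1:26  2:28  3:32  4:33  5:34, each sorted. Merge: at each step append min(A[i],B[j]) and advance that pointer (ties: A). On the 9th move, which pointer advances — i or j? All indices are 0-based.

[i=0,j=0] A[i]=18>B[j]=14 take 14 → j++
[i=0,j=1] A[i]=18<=B[j]=26 take 18 → i++
[i=1,j=1] A[i]=25<=B[j]=26 take 25 → i++
[i=2,j=1] A[i]=35>B[j]=26 take 26 → j++
[i=2,j=2] A[i]=35>B[j]=28 take 28 → j++
[i=2,j=3] A[i]=35>B[j]=32 take 32 → j++
[i=2,j=4] A[i]=35>B[j]=33 take 33 → j++
[i=2,j=5] A[i]=35>B[j]=34 take 34 → j++
[i=2,j=6] B done, take A[i]=35 → i++

i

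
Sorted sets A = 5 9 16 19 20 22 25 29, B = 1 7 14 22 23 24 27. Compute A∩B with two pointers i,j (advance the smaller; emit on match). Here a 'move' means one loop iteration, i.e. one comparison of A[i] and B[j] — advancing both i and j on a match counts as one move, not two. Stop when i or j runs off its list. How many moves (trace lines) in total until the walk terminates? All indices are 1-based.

[i=1,j=1] 5>1 → j++
[i=1,j=2] 5<7 → i++
[i=2,j=2] 9>7 → j++
[i=2,j=3] 9<14 → i++
[i=3,j=3] 16>14 → j++
[i=3,j=4] 16<22 → i++
[i=4,j=4] 19<22 → i++
[i=5,j=4] 20<22 → i++
[i=6,j=4] 22==22 emit → i++,j++
[i=7,j=5] 25>23 → j++
[i=7,j=6] 25>24 → j++
[i=7,j=7] 25<27 → i++
[i=8,j=7] 29>27 → j++

13 moves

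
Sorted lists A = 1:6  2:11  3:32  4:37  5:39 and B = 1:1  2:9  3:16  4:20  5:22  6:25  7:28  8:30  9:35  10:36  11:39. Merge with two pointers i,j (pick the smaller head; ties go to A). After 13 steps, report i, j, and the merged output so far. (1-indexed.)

[i=1,j=1] A[i]=6>B[j]=1 take 1 → j++
[i=1,j=2] A[i]=6<=B[j]=9 take 6 → i++
[i=2,j=2] A[i]=11>B[j]=9 take 9 → j++
[i=2,j=3] A[i]=11<=B[j]=16 take 11 → i++
[i=3,j=3] A[i]=32>B[j]=16 take 16 → j++
[i=3,j=4] A[i]=32>B[j]=20 take 20 → j++
[i=3,j=5] A[i]=32>B[j]=22 take 22 → j++
[i=3,j=6] A[i]=32>B[j]=25 take 25 → j++
[i=3,j=7] A[i]=32>B[j]=28 take 28 → j++
[i=3,j=8] A[i]=32>B[j]=30 take 30 → j++
[i=3,j=9] A[i]=32<=B[j]=35 take 32 → i++
[i=4,j=9] A[i]=37>B[j]=35 take 35 → j++
[i=4,j=10] A[i]=37>B[j]=36 take 36 → j++

i=4, j=11, merged so far=[1, 6, 9, 11, 16, 20, 22, 25, 28, 30, 32, 35, 36]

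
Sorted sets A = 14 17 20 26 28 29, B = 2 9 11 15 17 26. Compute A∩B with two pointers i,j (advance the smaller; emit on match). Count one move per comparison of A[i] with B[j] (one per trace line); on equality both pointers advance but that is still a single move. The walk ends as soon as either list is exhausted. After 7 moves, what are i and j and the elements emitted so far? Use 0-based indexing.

i=0 j=0: 14>2, j++
i=0 j=1: 14>9, j++
i=0 j=2: 14>11, j++
i=0 j=3: 14<15, i++
i=1 j=3: 17>15, j++
i=1 j=4: 17==17 emit, i++,j++
i=2 j=5: 20<26, i++

i=3, j=5, emitted=[17]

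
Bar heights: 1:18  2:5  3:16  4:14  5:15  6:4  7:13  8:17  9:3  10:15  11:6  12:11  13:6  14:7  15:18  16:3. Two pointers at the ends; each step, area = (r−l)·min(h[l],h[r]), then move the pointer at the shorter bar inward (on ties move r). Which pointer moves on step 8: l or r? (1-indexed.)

[1,16] min(18,3)*15=45 best=45 * → r--
[1,15] min(18,18)*14=252 best=252 * → r--
[1,14] min(18,7)*13=91 best=252 → r--
[1,13] min(18,6)*12=72 best=252 → r--
[1,12] min(18,11)*11=121 best=252 → r--
[1,11] min(18,6)*10=60 best=252 → r--
[1,10] min(18,15)*9=135 best=252 → r--
[1,9] min(18,3)*8=24 best=252 → r--

r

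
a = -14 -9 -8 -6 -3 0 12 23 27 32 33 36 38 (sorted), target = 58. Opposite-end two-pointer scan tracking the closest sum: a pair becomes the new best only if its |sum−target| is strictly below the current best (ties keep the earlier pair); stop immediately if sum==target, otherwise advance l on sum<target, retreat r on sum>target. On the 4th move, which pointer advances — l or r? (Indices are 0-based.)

l=0 r=12: -14+38=24 d=34 *, l++
l=1 r=12: -9+38=29 d=29 *, l++
l=2 r=12: -8+38=30 d=28 *, l++
l=3 r=12: -6+38=32 d=26 *, l++

l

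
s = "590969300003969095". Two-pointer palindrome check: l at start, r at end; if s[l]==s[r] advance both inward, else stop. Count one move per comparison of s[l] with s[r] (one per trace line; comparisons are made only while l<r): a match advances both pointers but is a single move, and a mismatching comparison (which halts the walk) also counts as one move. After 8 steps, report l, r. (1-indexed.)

l=1 r=18: '5'=='5', l++,r--
l=2 r=17: '9'=='9', l++,r--
l=3 r=16: '0'=='0', l++,r--
l=4 r=15: '9'=='9', l++,r--
l=5 r=14: '6'=='6', l++,r--
l=6 r=13: '9'=='9', l++,r--
l=7 r=12: '3'=='3', l++,r--
l=8 r=11: '0'=='0', l++,r--

l=9, r=10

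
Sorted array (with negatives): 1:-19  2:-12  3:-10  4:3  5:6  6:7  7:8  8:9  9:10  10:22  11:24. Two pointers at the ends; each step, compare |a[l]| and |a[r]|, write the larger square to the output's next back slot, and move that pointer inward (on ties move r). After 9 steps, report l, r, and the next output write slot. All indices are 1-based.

l=4, r=5, next write slot=2

l=1 r=11: |-19|<=|24| out[11]=576, r--
l=1 r=10: |-19|<=|22| out[10]=484, r--
l=1 r=9: |-19|>|10| out[9]=361, l++
l=2 r=9: |-12|>|10| out[8]=144, l++
l=3 r=9: |-10|<=|10| out[7]=100, r--
l=3 r=8: |-10|>|9| out[6]=100, l++
l=4 r=8: |3|<=|9| out[5]=81, r--
l=4 r=7: |3|<=|8| out[4]=64, r--
l=4 r=6: |3|<=|7| out[3]=49, r--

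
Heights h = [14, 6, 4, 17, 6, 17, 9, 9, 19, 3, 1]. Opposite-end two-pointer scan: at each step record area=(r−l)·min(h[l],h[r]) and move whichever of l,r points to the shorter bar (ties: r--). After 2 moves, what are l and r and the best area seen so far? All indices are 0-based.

l=0 r=10: min(14,1)*10=10 best=10 *, r--
l=0 r=9: min(14,3)*9=27 best=27 *, r--

l=0, r=8, best area=27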